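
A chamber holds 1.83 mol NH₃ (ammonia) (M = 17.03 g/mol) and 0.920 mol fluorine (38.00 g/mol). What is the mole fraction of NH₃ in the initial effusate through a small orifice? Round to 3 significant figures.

0.748

Rate_i ∝ x_i/√M_i (Graham's law weighted by mole fraction), so the effusate composition follows n_i/√M_i.
So x_NH₃ in the escaping gas = (n_NH₃/√M_NH₃) / Σ(n_i/√M_i)
= (1.83/√17.03) / (1.83/√17.03 + 0.920/√38.00) = 0.4434/(0.4434 + 0.1492) = 0.748.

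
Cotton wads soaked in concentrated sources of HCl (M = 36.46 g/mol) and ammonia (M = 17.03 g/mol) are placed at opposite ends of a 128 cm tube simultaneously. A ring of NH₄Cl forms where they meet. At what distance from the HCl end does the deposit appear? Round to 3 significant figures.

52.0 cm

Graham's law gives d_HCl/d_NH₃ = rate_HCl/rate_NH₃ = √(M_NH₃/M_HCl) = √(17.03/36.46) = 0.6834.
With d_HCl + d_NH₃ = 128 cm, d_NH₃ = 128/(1 + 0.6834) = 76.03 cm.
d_HCl = 128 − 76.03 = 52.0 cm.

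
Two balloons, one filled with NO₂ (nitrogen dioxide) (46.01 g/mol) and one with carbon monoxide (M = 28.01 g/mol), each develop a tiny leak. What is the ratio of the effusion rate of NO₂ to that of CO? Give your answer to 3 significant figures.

Using Graham's law: rate_NO₂/rate_CO = √(M_CO/M_NO₂) = √(28.01/46.01) = √0.6088 = 0.780.

0.780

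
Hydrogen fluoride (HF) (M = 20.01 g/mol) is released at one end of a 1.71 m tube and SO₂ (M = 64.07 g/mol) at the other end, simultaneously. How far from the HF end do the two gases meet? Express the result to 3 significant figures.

1.10 m

In equal time, each gas travels a distance ∝ its rate ∝ 1/√M, so d_HF/d_SO₂ = √(M_SO₂/M_HF) = √(64.07/20.01) = 1.789.
With d_HF + d_SO₂ = 1.71 m, d_SO₂ = 1.71/(1 + 1.789) = 0.6130 m.
d_HF = 1.71 − 0.6130 = 1.10 m.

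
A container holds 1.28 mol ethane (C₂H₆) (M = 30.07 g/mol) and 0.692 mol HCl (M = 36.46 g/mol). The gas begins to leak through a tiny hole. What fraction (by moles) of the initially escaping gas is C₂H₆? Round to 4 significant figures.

The effusion rate of species i is ∝ p_i/√M_i ∝ n_i/√M_i.
Mole fraction of C₂H₆ in the effusate = (n_C₂H₆/√M_C₂H₆) / (n_C₂H₆/√M_C₂H₆ + n_HCl/√M_HCl)
= (1.28/√30.07) / (1.28/√30.07 + 0.692/√36.46) = 0.2334/(0.2334 + 0.1146) = 0.6707.

0.6707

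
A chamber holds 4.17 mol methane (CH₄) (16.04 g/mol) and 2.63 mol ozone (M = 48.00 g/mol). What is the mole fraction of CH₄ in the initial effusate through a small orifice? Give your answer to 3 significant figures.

0.733

Each component's effusion rate ∝ (its partial pressure)·(1/√M) ∝ n_i/√M_i.
x_CH₄(eff) = (n_CH₄/√M_CH₄) / (n_CH₄/√M_CH₄ + n_O₃/√M_O₃)
= (4.17/√16.04) / (4.17/√16.04 + 2.63/√48.00) = 1.041/(1.041 + 0.3796) = 0.733.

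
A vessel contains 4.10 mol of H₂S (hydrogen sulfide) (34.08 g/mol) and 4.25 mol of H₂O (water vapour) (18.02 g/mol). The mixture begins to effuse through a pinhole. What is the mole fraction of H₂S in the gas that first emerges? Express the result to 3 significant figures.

0.412

Each component's effusion rate ∝ (its partial pressure)·(1/√M) ∝ n_i/√M_i.
So x_H₂S in the escaping gas = (n_H₂S/√M_H₂S) / Σ(n_i/√M_i)
= (4.10/√34.08) / (4.10/√34.08 + 4.25/√18.02) = 0.7023/(0.7023 + 1.001) = 0.412.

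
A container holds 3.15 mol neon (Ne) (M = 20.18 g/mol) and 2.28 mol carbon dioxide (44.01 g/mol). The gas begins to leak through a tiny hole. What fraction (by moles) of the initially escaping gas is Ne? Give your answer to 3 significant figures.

Rate_i ∝ x_i/√M_i (Graham's law weighted by mole fraction), so the effusate composition follows n_i/√M_i.
x_Ne(eff) = (n_Ne/√M_Ne) / (n_Ne/√M_Ne + n_CO₂/√M_CO₂)
= (3.15/√20.18) / (3.15/√20.18 + 2.28/√44.01) = 0.7012/(0.7012 + 0.3437) = 0.671.

0.671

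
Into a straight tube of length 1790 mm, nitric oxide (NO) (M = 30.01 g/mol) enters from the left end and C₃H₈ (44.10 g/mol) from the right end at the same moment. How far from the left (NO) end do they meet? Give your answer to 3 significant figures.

Graham's law gives d_NO/d_C₃H₈ = rate_NO/rate_C₃H₈ = √(M_C₃H₈/M_NO) = √(44.10/30.01) = 1.212.
With d_NO + d_C₃H₈ = 1790 mm, d_C₃H₈ = 1790/(1 + 1.212) = 809.1 mm.
d_NO = 1790 − 809.1 = 981 mm.

981 mm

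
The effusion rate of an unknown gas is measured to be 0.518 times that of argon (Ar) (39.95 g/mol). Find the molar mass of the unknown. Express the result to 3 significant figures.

149 g/mol

Graham's law gives rate_X/rate_Ar = √(M_Ar/M_X).
0.518 = √(39.95/M_X)
M_X = 39.95 / 0.518² = 39.95 / 0.2683 = 149 g/mol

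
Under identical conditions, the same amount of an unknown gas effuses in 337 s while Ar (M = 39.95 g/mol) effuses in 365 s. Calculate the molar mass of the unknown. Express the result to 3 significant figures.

34.1 g/mol

Graham's law gives t_X/t_Ar = √(M_X/M_Ar).
337/365 = 0.9233 = √(M_X/39.95)
M_X = 39.95 × 0.9233² = 39.95 × 0.8525 = 34.1 g/mol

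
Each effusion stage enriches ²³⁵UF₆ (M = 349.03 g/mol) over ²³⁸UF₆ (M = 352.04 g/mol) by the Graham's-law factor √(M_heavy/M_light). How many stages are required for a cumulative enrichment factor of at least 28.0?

777

With α = √(352.04/349.03) per stage, ln α = ½ ln(1.00862) = 0.004293.
Need α^N ≥ 28.0 ⇒ N ≥ ln(28.0) / ln α = 3.332 / 0.004293 = 776.11.
Rounding up, N = 777 stages.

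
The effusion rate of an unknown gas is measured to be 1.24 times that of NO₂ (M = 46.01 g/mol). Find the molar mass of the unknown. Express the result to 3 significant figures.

Using Graham's law: rate_X/rate_NO₂ = √(M_NO₂/M_X).
1.24 = √(46.01/M_X)
M_X = 46.01 / 1.24² = 46.01 / 1.538 = 29.9 g/mol

29.9 g/mol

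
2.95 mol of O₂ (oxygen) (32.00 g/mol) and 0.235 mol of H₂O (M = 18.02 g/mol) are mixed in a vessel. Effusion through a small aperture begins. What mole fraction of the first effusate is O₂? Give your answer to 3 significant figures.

Each component's effusion rate ∝ (its partial pressure)·(1/√M) ∝ n_i/√M_i.
x_O₂(eff) = (n_O₂/√M_O₂) / (n_O₂/√M_O₂ + n_H₂O/√M_H₂O)
= (2.95/√32.00) / (2.95/√32.00 + 0.235/√18.02) = 0.5215/(0.5215 + 0.05536) = 0.904.

0.904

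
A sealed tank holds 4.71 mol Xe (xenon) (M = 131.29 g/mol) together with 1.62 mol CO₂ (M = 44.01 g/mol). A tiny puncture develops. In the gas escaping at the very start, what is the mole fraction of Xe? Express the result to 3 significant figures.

0.627

Effusion rate of each component ∝ n_i/√M_i (partial pressure × 1/√M).
So x_Xe in the escaping gas = (n_Xe/√M_Xe) / Σ(n_i/√M_i)
= (4.71/√131.29) / (4.71/√131.29 + 1.62/√44.01) = 0.4111/(0.4111 + 0.2442) = 0.627.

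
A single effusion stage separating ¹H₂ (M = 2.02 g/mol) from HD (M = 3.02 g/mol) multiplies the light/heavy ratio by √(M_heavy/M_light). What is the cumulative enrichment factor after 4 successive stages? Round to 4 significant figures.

The single-stage factor is √(M_heavy/M_light), so 4 stages give [√(3.02/2.02)]^4 = (3.02/2.02)^(4/2).
= 1.49505^2 = 2.235.

2.235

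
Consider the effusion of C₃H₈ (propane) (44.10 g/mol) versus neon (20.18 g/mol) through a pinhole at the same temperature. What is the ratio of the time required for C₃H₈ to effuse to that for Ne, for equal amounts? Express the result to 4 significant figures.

1.478

Since effusion rate ∝ 1/√M, t_C₃H₈/t_Ne = √(M_C₃H₈/M_Ne) = √(44.10/20.18) = √2.185 = 1.478.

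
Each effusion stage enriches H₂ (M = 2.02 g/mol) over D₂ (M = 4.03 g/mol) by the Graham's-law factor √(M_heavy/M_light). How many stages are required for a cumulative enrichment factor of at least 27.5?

10

Single-stage factor α = √(4.03/2.02), so ln α = ½ ln(1.99505) = 0.3453.
Need α^N ≥ 27.5 ⇒ N ≥ ln(27.5) / ln α = 3.314 / 0.3453 = 9.60.
So at least 10 stages are needed.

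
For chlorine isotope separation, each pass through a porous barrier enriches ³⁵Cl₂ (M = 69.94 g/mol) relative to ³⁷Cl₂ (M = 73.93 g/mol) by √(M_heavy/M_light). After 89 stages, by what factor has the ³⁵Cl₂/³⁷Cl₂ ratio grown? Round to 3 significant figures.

After 89 stages the ratio has grown by (√(73.93/69.94))^89 = (73.93/69.94)^(89/2).
= 1.05705^(89/2) = 11.8.

11.8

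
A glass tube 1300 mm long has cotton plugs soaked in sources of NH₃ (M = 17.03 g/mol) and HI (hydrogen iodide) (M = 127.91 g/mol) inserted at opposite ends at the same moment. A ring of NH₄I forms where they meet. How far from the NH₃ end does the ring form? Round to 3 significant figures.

Distances travelled in equal time are proportional to diffusion rates, so d_NH₃/d_HI = √(M_HI/M_NH₃) = √(127.91/17.03) = 2.741.
With d_NH₃ + d_HI = 1300 mm, d_HI = 1300/(1 + 2.741) = 347.5 mm.
d_NH₃ = 1300 − 347.5 = 952 mm.

952 mm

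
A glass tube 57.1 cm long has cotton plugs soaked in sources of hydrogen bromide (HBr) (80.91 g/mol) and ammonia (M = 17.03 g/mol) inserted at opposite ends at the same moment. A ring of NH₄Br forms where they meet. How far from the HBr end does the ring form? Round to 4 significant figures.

Graham's law gives d_HBr/d_NH₃ = rate_HBr/rate_NH₃ = √(M_NH₃/M_HBr) = √(17.03/80.91) = 0.4588.
With d_HBr + d_NH₃ = 57.1 cm, d_NH₃ = 57.1/(1 + 0.4588) = 39.14 cm.
d_HBr = 57.1 − 39.14 = 17.96 cm.

17.96 cm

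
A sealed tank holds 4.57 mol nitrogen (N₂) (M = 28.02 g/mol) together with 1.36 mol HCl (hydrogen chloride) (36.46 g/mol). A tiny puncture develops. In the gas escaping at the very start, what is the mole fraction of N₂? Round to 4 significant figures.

0.7931

Effusion rate of each component ∝ n_i/√M_i (partial pressure × 1/√M).
So x_N₂ in the escaping gas = (n_N₂/√M_N₂) / Σ(n_i/√M_i)
= (4.57/√28.02) / (4.57/√28.02 + 1.36/√36.46) = 0.8633/(0.8633 + 0.2252) = 0.7931.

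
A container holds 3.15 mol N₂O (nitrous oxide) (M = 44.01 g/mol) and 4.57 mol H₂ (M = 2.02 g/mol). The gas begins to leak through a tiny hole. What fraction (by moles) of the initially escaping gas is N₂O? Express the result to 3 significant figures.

0.129

Effusion rate of each component ∝ n_i/√M_i (partial pressure × 1/√M).
So x_N₂O in the escaping gas = (n_N₂O/√M_N₂O) / Σ(n_i/√M_i)
= (3.15/√44.01) / (3.15/√44.01 + 4.57/√2.02) = 0.4748/(0.4748 + 3.215) = 0.129.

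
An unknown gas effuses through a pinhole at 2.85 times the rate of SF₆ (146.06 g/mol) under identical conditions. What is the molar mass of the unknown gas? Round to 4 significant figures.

Using Graham's law: rate_X/rate_SF₆ = √(M_SF₆/M_X).
2.85 = √(146.06/M_X)
M_X = 146.06 / 2.85² = 146.06 / 8.123 = 17.98 g/mol

17.98 g/mol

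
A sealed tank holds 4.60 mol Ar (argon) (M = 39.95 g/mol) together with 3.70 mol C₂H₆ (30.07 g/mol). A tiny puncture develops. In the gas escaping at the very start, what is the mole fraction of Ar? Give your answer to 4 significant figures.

Rate_i ∝ x_i/√M_i (Graham's law weighted by mole fraction), so the effusate composition follows n_i/√M_i.
Mole fraction of Ar in the effusate = (n_Ar/√M_Ar) / (n_Ar/√M_Ar + n_C₂H₆/√M_C₂H₆)
= (4.60/√39.95) / (4.60/√39.95 + 3.70/√30.07) = 0.7278/(0.7278 + 0.6747) = 0.5189.

0.5189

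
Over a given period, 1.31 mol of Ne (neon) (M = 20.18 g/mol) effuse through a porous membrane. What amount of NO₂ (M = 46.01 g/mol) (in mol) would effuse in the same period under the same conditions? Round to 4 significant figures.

Using Graham's law: rate_NO₂/rate_Ne = √(M_Ne/M_NO₂) = √(20.18/46.01) = √0.4386 = 0.6623.
So the amount for NO₂ is 1.31 × 0.6623 = 0.8676 mol.

0.8676 mol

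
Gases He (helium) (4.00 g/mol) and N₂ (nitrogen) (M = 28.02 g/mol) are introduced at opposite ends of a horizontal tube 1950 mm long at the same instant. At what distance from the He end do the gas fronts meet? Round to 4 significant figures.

1415 mm

In equal time, each gas travels a distance ∝ its rate ∝ 1/√M, so d_He/d_N₂ = √(M_N₂/M_He) = √(28.02/4.00) = 2.647.
With d_He + d_N₂ = 1950 mm, d_N₂ = 1950/(1 + 2.647) = 534.7 mm.
d_He = 1950 − 534.7 = 1415 mm.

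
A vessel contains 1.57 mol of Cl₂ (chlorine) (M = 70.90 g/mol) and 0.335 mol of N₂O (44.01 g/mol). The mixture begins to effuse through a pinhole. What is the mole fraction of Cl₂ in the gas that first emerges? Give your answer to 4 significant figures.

0.7869

The effusion rate of species i is ∝ p_i/√M_i ∝ n_i/√M_i.
x_Cl₂(eff) = (n_Cl₂/√M_Cl₂) / (n_Cl₂/√M_Cl₂ + n_N₂O/√M_N₂O)
= (1.57/√70.90) / (1.57/√70.90 + 0.335/√44.01) = 0.1865/(0.1865 + 0.05050) = 0.7869.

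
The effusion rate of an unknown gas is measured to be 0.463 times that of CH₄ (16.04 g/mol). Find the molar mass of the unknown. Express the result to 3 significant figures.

74.8 g/mol

Graham's law gives rate_X/rate_CH₄ = √(M_CH₄/M_X).
0.463 = √(16.04/M_X)
M_X = 16.04 / 0.463² = 16.04 / 0.2144 = 74.8 g/mol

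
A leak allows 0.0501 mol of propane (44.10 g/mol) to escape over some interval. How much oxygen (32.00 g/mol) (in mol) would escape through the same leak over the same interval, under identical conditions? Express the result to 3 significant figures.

0.0588 mol

By Graham's law, rate_O₂/rate_C₃H₈ = √(M_C₃H₈/M_O₂) = √(44.10/32.00) = √1.378 = 1.174.
So the amount for O₂ is 0.0501 × 1.174 = 0.0588 mol.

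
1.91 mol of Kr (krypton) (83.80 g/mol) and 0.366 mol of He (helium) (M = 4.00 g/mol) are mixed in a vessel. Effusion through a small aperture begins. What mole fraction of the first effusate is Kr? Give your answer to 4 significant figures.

0.5327

Effusion rate of each component ∝ n_i/√M_i (partial pressure × 1/√M).
x_Kr(eff) = (n_Kr/√M_Kr) / (n_Kr/√M_Kr + n_He/√M_He)
= (1.91/√83.80) / (1.91/√83.80 + 0.366/√4.00) = 0.2086/(0.2086 + 0.1830) = 0.5327.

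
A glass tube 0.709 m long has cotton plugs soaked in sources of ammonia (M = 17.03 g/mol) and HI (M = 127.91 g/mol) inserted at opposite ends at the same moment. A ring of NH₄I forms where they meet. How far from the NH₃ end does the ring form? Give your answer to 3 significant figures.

The fronts meet when d_NH₃ + d_HI = L with d_NH₃/d_HI = √(M_HI/M_NH₃) (Graham's law). Here √(M_HI/M_NH₃) = √(127.91/17.03) = 2.741.
With d_NH₃ + d_HI = 0.709 m, d_HI = 0.709/(1 + 2.741) = 0.1895 m.
d_NH₃ = 0.709 − 0.1895 = 0.519 m.

0.519 m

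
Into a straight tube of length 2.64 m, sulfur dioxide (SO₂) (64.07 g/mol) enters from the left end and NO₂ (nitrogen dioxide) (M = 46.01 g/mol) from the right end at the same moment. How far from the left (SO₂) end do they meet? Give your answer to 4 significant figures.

In equal time, each gas travels a distance ∝ its rate ∝ 1/√M, so d_SO₂/d_NO₂ = √(M_NO₂/M_SO₂) = √(46.01/64.07) = 0.8474.
With d_SO₂ + d_NO₂ = 2.64 m, d_NO₂ = 2.64/(1 + 0.8474) = 1.429 m.
d_SO₂ = 2.64 − 1.429 = 1.211 m.

1.211 m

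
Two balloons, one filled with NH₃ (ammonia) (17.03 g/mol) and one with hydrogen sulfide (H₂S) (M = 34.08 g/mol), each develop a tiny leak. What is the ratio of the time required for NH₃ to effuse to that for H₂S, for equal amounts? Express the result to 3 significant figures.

Using Graham's law: t_NH₃/t_H₂S = √(M_NH₃/M_H₂S) = √(17.03/34.08) = √0.4997 = 0.707.

0.707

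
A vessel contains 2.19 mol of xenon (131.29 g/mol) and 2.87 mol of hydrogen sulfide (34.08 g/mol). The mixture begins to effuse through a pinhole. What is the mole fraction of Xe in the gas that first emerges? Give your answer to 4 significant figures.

Effusion rate of each component ∝ n_i/√M_i (partial pressure × 1/√M).
Mole fraction of Xe in the effusate = (n_Xe/√M_Xe) / (n_Xe/√M_Xe + n_H₂S/√M_H₂S)
= (2.19/√131.29) / (2.19/√131.29 + 2.87/√34.08) = 0.1911/(0.1911 + 0.4916) = 0.2799.

0.2799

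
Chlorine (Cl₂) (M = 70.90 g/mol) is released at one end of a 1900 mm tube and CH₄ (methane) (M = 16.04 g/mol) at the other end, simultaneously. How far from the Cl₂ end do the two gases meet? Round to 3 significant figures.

Graham's law gives d_Cl₂/d_CH₄ = rate_Cl₂/rate_CH₄ = √(M_CH₄/M_Cl₂) = √(16.04/70.90) = 0.4756.
With d_Cl₂ + d_CH₄ = 1900 mm, d_CH₄ = 1900/(1 + 0.4756) = 1288 mm.
d_Cl₂ = 1900 − 1288 = 612 mm.

612 mm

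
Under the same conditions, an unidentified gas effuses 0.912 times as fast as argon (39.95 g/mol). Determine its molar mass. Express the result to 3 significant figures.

48.0 g/mol

By Graham's law, rate_X/rate_Ar = √(M_Ar/M_X).
0.912 = √(39.95/M_X)
M_X = 39.95 / 0.912² = 39.95 / 0.8317 = 48.0 g/mol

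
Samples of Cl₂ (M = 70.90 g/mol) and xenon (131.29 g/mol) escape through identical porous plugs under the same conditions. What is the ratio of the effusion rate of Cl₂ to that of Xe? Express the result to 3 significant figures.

1.36

From Graham's law, rate_Cl₂/rate_Xe = √(M_Xe/M_Cl₂) = √(131.29/70.90) = √1.852 = 1.36.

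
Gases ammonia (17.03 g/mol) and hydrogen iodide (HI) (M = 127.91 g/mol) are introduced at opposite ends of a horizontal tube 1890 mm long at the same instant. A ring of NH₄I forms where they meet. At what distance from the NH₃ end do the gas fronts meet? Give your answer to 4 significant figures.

Graham's law gives d_NH₃/d_HI = rate_NH₃/rate_HI = √(M_HI/M_NH₃) = √(127.91/17.03) = 2.741.
With d_NH₃ + d_HI = 1890 mm, d_HI = 1890/(1 + 2.741) = 505.3 mm.
d_NH₃ = 1890 − 505.3 = 1385 mm.

1385 mm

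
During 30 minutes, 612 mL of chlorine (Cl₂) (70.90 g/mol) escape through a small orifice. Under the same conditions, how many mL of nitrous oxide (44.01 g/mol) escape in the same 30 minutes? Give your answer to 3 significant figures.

777 mL

Graham's law gives rate_N₂O/rate_Cl₂ = √(M_Cl₂/M_N₂O) = √(70.90/44.01) = √1.611 = 1.269.
So the volume for N₂O is 612 × 1.269 = 777 mL.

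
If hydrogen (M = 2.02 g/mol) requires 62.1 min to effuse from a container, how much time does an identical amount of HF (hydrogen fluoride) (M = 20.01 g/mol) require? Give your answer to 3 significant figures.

Using Graham's law: t_HF/t_H₂ = √(M_HF/M_H₂) = √(20.01/2.02) = √9.906 = 3.147.
So the time for HF is 62.1 × 3.147 = 195 min.

195 min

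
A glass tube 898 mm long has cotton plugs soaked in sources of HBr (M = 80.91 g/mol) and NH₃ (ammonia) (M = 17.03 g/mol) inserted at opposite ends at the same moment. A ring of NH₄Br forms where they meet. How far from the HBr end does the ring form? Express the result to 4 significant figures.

Graham's law gives d_HBr/d_NH₃ = rate_HBr/rate_NH₃ = √(M_NH₃/M_HBr) = √(17.03/80.91) = 0.4588.
With d_HBr + d_NH₃ = 898 mm, d_NH₃ = 898/(1 + 0.4588) = 615.6 mm.
d_HBr = 898 − 615.6 = 282.4 mm.

282.4 mm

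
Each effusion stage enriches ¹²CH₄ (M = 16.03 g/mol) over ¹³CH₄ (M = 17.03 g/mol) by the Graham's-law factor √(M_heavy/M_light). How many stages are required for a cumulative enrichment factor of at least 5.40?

56

Per stage α = (17.03/16.03)^(1/2) = 1.06238^0.5, giving ln α = 0.03026.
Need α^N ≥ 5.40 ⇒ N ≥ ln(5.40) / ln α = 1.686 / 0.03026 = 55.74.
So at least 56 stages are needed.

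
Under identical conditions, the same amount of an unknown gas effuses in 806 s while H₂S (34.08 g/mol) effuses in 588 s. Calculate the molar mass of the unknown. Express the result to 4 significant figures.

Graham's law gives t_X/t_H₂S = √(M_X/M_H₂S).
806/588 = 1.371 = √(M_X/34.08)
M_X = 34.08 × 1.371² = 34.08 × 1.879 = 64.03 g/mol

64.03 g/mol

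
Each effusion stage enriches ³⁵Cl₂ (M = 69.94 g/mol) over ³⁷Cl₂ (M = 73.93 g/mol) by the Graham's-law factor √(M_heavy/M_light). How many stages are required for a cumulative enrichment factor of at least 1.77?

21

Single-stage factor α = √(73.93/69.94), so ln α = ½ ln(1.05705) = 0.02774.
Need α^N ≥ 1.77 ⇒ N ≥ ln(1.77) / ln α = 0.5710 / 0.02774 = 20.58.
Minimum whole number of stages: N = 21.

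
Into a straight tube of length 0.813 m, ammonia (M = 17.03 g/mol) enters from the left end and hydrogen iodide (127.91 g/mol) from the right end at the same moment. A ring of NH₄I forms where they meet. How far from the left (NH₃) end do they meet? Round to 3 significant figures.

0.596 m

In equal time, each gas travels a distance ∝ its rate ∝ 1/√M, so d_NH₃/d_HI = √(M_HI/M_NH₃) = √(127.91/17.03) = 2.741.
With d_NH₃ + d_HI = 0.813 m, d_HI = 0.813/(1 + 2.741) = 0.2173 m.
d_NH₃ = 0.813 − 0.2173 = 0.596 m.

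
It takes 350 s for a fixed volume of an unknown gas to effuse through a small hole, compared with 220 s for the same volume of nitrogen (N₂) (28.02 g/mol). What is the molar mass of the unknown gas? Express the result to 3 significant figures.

70.9 g/mol

Using Graham's law: t_X/t_N₂ = √(M_X/M_N₂).
350/220 = 1.591 = √(M_X/28.02)
M_X = 28.02 × 1.591² = 28.02 × 2.531 = 70.9 g/mol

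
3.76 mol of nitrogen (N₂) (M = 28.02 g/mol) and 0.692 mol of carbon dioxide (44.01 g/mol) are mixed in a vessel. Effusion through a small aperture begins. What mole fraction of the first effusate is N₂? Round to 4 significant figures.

0.8720

The effusion rate of species i is ∝ p_i/√M_i ∝ n_i/√M_i.
So x_N₂ in the escaping gas = (n_N₂/√M_N₂) / Σ(n_i/√M_i)
= (3.76/√28.02) / (3.76/√28.02 + 0.692/√44.01) = 0.7103/(0.7103 + 0.1043) = 0.8720.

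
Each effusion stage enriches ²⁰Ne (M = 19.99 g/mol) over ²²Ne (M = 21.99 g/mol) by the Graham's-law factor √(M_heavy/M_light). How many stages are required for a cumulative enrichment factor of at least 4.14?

Per stage α = (21.99/19.99)^(1/2) = 1.10005^0.5, giving ln α = 0.04768.
Need α^N ≥ 4.14 ⇒ N ≥ ln(4.14) / ln α = 1.421 / 0.04768 = 29.80.
So at least 30 stages are needed.

30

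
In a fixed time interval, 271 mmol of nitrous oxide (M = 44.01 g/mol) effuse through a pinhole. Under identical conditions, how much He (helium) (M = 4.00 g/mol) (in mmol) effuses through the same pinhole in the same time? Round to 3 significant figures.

Since effusion rate ∝ 1/√M, rate_He/rate_N₂O = √(M_N₂O/M_He) = √(44.01/4.00) = √11.00 = 3.317.
So the amount for He is 271 × 3.317 = 899 mmol.

899 mmol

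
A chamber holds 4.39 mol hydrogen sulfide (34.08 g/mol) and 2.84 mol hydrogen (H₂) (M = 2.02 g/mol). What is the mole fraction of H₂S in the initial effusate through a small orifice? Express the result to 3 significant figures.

0.273

Rate_i ∝ x_i/√M_i (Graham's law weighted by mole fraction), so the effusate composition follows n_i/√M_i.
x_H₂S(eff) = (n_H₂S/√M_H₂S) / (n_H₂S/√M_H₂S + n_H₂/√M_H₂)
= (4.39/√34.08) / (4.39/√34.08 + 2.84/√2.02) = 0.7520/(0.7520 + 1.998) = 0.273.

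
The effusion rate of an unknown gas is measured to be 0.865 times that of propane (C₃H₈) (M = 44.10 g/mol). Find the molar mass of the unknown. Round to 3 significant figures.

58.9 g/mol

From Graham's law, rate_X/rate_C₃H₈ = √(M_C₃H₈/M_X).
0.865 = √(44.10/M_X)
M_X = 44.10 / 0.865² = 44.10 / 0.7482 = 58.9 g/mol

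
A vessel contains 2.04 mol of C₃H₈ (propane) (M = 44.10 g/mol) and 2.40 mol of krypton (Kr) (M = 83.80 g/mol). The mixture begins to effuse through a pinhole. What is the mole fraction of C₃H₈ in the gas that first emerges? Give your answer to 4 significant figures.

Effusion rate of each component ∝ n_i/√M_i (partial pressure × 1/√M).
Mole fraction of C₃H₈ in the effusate = (n_C₃H₈/√M_C₃H₈) / (n_C₃H₈/√M_C₃H₈ + n_Kr/√M_Kr)
= (2.04/√44.10) / (2.04/√44.10 + 2.40/√83.80) = 0.3072/(0.3072 + 0.2622) = 0.5395.

0.5395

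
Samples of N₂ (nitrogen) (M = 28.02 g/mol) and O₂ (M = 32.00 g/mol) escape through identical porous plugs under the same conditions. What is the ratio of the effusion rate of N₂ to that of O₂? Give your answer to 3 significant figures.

Graham's law gives rate_N₂/rate_O₂ = √(M_O₂/M_N₂) = √(32.00/28.02) = √1.142 = 1.07.

1.07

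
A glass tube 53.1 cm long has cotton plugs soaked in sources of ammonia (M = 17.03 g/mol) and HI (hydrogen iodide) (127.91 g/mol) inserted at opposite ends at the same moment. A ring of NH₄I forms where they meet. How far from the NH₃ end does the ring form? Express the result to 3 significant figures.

The fronts meet when d_NH₃ + d_HI = L with d_NH₃/d_HI = √(M_HI/M_NH₃) (Graham's law). Here √(M_HI/M_NH₃) = √(127.91/17.03) = 2.741.
With d_NH₃ + d_HI = 53.1 cm, d_HI = 53.1/(1 + 2.741) = 14.20 cm.
d_NH₃ = 53.1 − 14.20 = 38.9 cm.

38.9 cm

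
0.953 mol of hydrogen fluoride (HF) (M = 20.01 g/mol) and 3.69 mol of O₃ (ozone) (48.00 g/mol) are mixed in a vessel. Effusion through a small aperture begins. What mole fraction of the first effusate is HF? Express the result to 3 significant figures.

Rate_i ∝ x_i/√M_i (Graham's law weighted by mole fraction), so the effusate composition follows n_i/√M_i.
Mole fraction of HF in the effusate = (n_HF/√M_HF) / (n_HF/√M_HF + n_O₃/√M_O₃)
= (0.953/√20.01) / (0.953/√20.01 + 3.69/√48.00) = 0.2130/(0.2130 + 0.5326) = 0.286.

0.286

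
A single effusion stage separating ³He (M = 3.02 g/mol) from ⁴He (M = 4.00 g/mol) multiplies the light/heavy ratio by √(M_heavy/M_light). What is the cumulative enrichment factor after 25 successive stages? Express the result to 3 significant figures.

Overall factor = α^25 with α = √(4.00/3.02), i.e. (4.00/3.02)^(25/2).
= 1.32450^(25/2) = 33.5.

33.5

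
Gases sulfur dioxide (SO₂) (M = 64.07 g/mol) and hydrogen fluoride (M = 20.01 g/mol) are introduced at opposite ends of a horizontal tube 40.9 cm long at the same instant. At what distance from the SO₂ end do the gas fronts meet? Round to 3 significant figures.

The fronts meet when d_SO₂ + d_HF = L with d_SO₂/d_HF = √(M_HF/M_SO₂) (Graham's law). Here √(M_HF/M_SO₂) = √(20.01/64.07) = 0.5589.
With d_SO₂ + d_HF = 40.9 cm, d_HF = 40.9/(1 + 0.5589) = 26.24 cm.
d_SO₂ = 40.9 − 26.24 = 14.7 cm.

14.7 cm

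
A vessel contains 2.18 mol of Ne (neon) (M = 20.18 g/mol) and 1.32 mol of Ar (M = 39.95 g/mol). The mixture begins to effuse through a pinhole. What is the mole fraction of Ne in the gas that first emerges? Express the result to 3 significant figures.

0.699

Each component's effusion rate ∝ (its partial pressure)·(1/√M) ∝ n_i/√M_i.
Mole fraction of Ne in the effusate = (n_Ne/√M_Ne) / (n_Ne/√M_Ne + n_Ar/√M_Ar)
= (2.18/√20.18) / (2.18/√20.18 + 1.32/√39.95) = 0.4853/(0.4853 + 0.2088) = 0.699.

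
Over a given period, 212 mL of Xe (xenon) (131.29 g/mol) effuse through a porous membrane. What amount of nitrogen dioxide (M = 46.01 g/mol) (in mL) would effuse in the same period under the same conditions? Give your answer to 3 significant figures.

Using Graham's law: rate_NO₂/rate_Xe = √(M_Xe/M_NO₂) = √(131.29/46.01) = √2.854 = 1.689.
So the volume for NO₂ is 212 × 1.689 = 358 mL.

358 mL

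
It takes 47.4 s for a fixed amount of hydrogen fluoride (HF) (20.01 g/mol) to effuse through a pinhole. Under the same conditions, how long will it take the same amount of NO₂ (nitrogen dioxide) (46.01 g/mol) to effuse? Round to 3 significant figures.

By Graham's law, t_NO₂/t_HF = √(M_NO₂/M_HF) = √(46.01/20.01) = √2.299 = 1.516.
So the time for NO₂ is 47.4 × 1.516 = 71.9 s.

71.9 s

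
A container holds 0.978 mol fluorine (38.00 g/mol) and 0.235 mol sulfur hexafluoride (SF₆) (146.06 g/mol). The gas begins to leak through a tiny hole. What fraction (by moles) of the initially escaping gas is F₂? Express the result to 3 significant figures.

0.891

Effusion rate of each component ∝ n_i/√M_i (partial pressure × 1/√M).
x_F₂(eff) = (n_F₂/√M_F₂) / (n_F₂/√M_F₂ + n_SF₆/√M_SF₆)
= (0.978/√38.00) / (0.978/√38.00 + 0.235/√146.06) = 0.1587/(0.1587 + 0.01944) = 0.891.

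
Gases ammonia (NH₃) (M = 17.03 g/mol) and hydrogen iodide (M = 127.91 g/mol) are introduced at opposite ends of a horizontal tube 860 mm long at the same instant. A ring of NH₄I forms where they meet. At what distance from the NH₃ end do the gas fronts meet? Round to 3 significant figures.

630 mm

The fronts meet when d_NH₃ + d_HI = L with d_NH₃/d_HI = √(M_HI/M_NH₃) (Graham's law). Here √(M_HI/M_NH₃) = √(127.91/17.03) = 2.741.
With d_NH₃ + d_HI = 860 mm, d_HI = 860/(1 + 2.741) = 229.9 mm.
d_NH₃ = 860 − 229.9 = 630 mm.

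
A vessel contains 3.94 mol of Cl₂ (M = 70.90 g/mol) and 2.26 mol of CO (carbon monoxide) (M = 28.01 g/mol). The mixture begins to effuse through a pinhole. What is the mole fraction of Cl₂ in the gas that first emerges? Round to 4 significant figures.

0.5228

Effusion rate of each component ∝ n_i/√M_i (partial pressure × 1/√M).
So x_Cl₂ in the escaping gas = (n_Cl₂/√M_Cl₂) / Σ(n_i/√M_i)
= (3.94/√70.90) / (3.94/√70.90 + 2.26/√28.01) = 0.4679/(0.4679 + 0.4270) = 0.5228.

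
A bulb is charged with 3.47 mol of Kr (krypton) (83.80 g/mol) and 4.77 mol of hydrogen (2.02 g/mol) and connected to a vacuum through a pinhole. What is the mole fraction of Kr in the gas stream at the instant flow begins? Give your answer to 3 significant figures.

0.101

Each component's effusion rate ∝ (its partial pressure)·(1/√M) ∝ n_i/√M_i.
So x_Kr in the escaping gas = (n_Kr/√M_Kr) / Σ(n_i/√M_i)
= (3.47/√83.80) / (3.47/√83.80 + 4.77/√2.02) = 0.3791/(0.3791 + 3.356) = 0.101.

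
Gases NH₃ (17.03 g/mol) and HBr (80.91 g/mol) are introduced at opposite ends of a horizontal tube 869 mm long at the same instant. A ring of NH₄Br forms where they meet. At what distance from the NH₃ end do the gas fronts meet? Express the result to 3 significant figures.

In equal time, each gas travels a distance ∝ its rate ∝ 1/√M, so d_NH₃/d_HBr = √(M_HBr/M_NH₃) = √(80.91/17.03) = 2.180.
With d_NH₃ + d_HBr = 869 mm, d_HBr = 869/(1 + 2.180) = 273.3 mm.
d_NH₃ = 869 − 273.3 = 596 mm.

596 mm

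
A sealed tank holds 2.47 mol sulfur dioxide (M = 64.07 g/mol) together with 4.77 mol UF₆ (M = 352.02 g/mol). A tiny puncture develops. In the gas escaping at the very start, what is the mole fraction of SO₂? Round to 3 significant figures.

0.548

Rate_i ∝ x_i/√M_i (Graham's law weighted by mole fraction), so the effusate composition follows n_i/√M_i.
x_SO₂(eff) = (n_SO₂/√M_SO₂) / (n_SO₂/√M_SO₂ + n_UF₆/√M_UF₆)
= (2.47/√64.07) / (2.47/√64.07 + 4.77/√352.02) = 0.3086/(0.3086 + 0.2542) = 0.548.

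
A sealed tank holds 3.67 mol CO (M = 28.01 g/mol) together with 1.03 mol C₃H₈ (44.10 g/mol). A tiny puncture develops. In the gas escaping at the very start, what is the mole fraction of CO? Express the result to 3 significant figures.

0.817

The effusion rate of species i is ∝ p_i/√M_i ∝ n_i/√M_i.
So x_CO in the escaping gas = (n_CO/√M_CO) / Σ(n_i/√M_i)
= (3.67/√28.01) / (3.67/√28.01 + 1.03/√44.10) = 0.6934/(0.6934 + 0.1551) = 0.817.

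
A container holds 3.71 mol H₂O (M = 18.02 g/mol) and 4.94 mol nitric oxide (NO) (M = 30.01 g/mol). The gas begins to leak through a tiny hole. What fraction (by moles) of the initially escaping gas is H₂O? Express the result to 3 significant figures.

0.492

Rate_i ∝ x_i/√M_i (Graham's law weighted by mole fraction), so the effusate composition follows n_i/√M_i.
So x_H₂O in the escaping gas = (n_H₂O/√M_H₂O) / Σ(n_i/√M_i)
= (3.71/√18.02) / (3.71/√18.02 + 4.94/√30.01) = 0.8740/(0.8740 + 0.9018) = 0.492.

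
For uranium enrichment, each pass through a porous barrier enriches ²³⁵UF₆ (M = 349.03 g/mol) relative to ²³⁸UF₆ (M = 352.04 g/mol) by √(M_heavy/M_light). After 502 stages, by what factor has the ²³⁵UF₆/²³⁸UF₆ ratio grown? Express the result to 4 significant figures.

After 502 stages the ratio has grown by (√(352.04/349.03))^502 = (352.04/349.03)^(502/2).
= 1.00862^251 = 8.631.

8.631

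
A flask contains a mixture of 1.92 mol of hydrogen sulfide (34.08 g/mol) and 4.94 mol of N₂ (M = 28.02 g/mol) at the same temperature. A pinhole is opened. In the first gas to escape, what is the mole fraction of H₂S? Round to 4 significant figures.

0.2606

Rate_i ∝ x_i/√M_i (Graham's law weighted by mole fraction), so the effusate composition follows n_i/√M_i.
x_H₂S(eff) = (n_H₂S/√M_H₂S) / (n_H₂S/√M_H₂S + n_N₂/√M_N₂)
= (1.92/√34.08) / (1.92/√34.08 + 4.94/√28.02) = 0.3289/(0.3289 + 0.9332) = 0.2606.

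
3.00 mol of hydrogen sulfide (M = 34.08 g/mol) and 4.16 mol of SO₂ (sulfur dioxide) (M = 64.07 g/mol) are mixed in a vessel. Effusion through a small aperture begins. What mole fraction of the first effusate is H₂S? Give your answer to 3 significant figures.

Effusion rate of each component ∝ n_i/√M_i (partial pressure × 1/√M).
Mole fraction of H₂S in the effusate = (n_H₂S/√M_H₂S) / (n_H₂S/√M_H₂S + n_SO₂/√M_SO₂)
= (3.00/√34.08) / (3.00/√34.08 + 4.16/√64.07) = 0.5139/(0.5139 + 0.5197) = 0.497.

0.497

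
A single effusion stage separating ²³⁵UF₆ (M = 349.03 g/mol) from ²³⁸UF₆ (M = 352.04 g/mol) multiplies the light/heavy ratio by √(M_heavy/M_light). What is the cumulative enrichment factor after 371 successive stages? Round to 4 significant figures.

4.918

After 371 stages the ratio has grown by (√(352.04/349.03))^371 = (352.04/349.03)^(371/2).
= 1.00862^(371/2) = 4.918.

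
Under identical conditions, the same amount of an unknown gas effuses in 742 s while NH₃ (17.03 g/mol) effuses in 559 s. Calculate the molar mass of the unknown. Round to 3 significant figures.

30.0 g/mol

Using Graham's law: t_X/t_NH₃ = √(M_X/M_NH₃).
742/559 = 1.327 = √(M_X/17.03)
M_X = 17.03 × 1.327² = 17.03 × 1.762 = 30.0 g/mol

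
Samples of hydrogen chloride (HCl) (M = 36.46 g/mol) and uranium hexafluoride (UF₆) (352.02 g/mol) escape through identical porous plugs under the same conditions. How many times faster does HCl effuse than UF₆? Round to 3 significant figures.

3.11

From Graham's law, rate_HCl/rate_UF₆ = √(M_UF₆/M_HCl) = √(352.02/36.46) = √9.655 = 3.11.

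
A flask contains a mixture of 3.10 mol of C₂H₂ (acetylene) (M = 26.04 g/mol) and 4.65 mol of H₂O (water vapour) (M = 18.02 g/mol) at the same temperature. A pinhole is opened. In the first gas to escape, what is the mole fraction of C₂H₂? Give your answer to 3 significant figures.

0.357

Effusion rate of each component ∝ n_i/√M_i (partial pressure × 1/√M).
Mole fraction of C₂H₂ in the effusate = (n_C₂H₂/√M_C₂H₂) / (n_C₂H₂/√M_C₂H₂ + n_H₂O/√M_H₂O)
= (3.10/√26.04) / (3.10/√26.04 + 4.65/√18.02) = 0.6075/(0.6075 + 1.095) = 0.357.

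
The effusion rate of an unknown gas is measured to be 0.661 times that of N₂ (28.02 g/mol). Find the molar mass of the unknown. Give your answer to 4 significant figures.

64.13 g/mol

From Graham's law, rate_X/rate_N₂ = √(M_N₂/M_X).
0.661 = √(28.02/M_X)
M_X = 28.02 / 0.661² = 28.02 / 0.4369 = 64.13 g/mol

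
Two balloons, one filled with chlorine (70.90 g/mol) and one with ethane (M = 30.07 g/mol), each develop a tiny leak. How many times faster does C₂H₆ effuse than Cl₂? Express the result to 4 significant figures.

1.536

From Graham's law, rate_C₂H₆/rate_Cl₂ = √(M_Cl₂/M_C₂H₆) = √(70.90/30.07) = √2.358 = 1.536.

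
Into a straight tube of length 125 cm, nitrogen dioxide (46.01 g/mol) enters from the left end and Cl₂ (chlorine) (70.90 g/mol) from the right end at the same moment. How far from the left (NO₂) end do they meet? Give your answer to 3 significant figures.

69.2 cm

The fronts meet when d_NO₂ + d_Cl₂ = L with d_NO₂/d_Cl₂ = √(M_Cl₂/M_NO₂) (Graham's law). Here √(M_Cl₂/M_NO₂) = √(70.90/46.01) = 1.241.
With d_NO₂ + d_Cl₂ = 125 cm, d_Cl₂ = 125/(1 + 1.241) = 55.77 cm.
d_NO₂ = 125 − 55.77 = 69.2 cm.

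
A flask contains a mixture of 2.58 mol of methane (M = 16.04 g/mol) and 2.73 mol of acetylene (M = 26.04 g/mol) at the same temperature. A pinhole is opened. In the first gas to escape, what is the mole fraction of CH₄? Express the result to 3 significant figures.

Rate_i ∝ x_i/√M_i (Graham's law weighted by mole fraction), so the effusate composition follows n_i/√M_i.
Mole fraction of CH₄ in the effusate = (n_CH₄/√M_CH₄) / (n_CH₄/√M_CH₄ + n_C₂H₂/√M_C₂H₂)
= (2.58/√16.04) / (2.58/√16.04 + 2.73/√26.04) = 0.6442/(0.6442 + 0.5350) = 0.546.

0.546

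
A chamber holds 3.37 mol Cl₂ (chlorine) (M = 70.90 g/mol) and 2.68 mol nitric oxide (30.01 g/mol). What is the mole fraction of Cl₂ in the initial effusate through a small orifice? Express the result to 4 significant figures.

0.4500

Effusion rate of each component ∝ n_i/√M_i (partial pressure × 1/√M).
So x_Cl₂ in the escaping gas = (n_Cl₂/√M_Cl₂) / Σ(n_i/√M_i)
= (3.37/√70.90) / (3.37/√70.90 + 2.68/√30.01) = 0.4002/(0.4002 + 0.4892) = 0.4500.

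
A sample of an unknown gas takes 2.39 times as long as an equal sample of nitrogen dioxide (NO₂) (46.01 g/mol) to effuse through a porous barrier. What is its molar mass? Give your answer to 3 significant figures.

Using Graham's law: t_X/t_NO₂ = √(M_X/M_NO₂).
2.39 = √(M_X/46.01)
M_X = 46.01 × 2.39² = 46.01 × 5.712 = 263 g/mol

263 g/mol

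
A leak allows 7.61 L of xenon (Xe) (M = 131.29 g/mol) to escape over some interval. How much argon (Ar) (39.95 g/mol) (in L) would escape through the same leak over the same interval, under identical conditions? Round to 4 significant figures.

From Graham's law, rate_Ar/rate_Xe = √(M_Xe/M_Ar) = √(131.29/39.95) = √3.286 = 1.813.
So the volume for Ar is 7.61 × 1.813 = 13.80 L.

13.80 L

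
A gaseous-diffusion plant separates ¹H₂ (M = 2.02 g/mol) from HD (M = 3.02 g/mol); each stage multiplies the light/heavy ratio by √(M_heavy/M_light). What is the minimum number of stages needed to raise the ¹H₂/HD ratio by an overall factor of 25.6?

With α = √(3.02/2.02) per stage, ln α = ½ ln(1.49505) = 0.2011.
Need α^N ≥ 25.6 ⇒ N ≥ ln(25.6) / ln α = 3.243 / 0.2011 = 16.13.
So at least 17 stages are needed.

17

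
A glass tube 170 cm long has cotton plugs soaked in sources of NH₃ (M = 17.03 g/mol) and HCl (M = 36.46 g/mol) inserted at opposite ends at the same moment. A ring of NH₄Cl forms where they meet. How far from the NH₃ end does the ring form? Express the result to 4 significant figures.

Distances travelled in equal time are proportional to diffusion rates, so d_NH₃/d_HCl = √(M_HCl/M_NH₃) = √(36.46/17.03) = 1.463.
With d_NH₃ + d_HCl = 170 cm, d_HCl = 170/(1 + 1.463) = 69.02 cm.
d_NH₃ = 170 − 69.02 = 101.0 cm.

101.0 cm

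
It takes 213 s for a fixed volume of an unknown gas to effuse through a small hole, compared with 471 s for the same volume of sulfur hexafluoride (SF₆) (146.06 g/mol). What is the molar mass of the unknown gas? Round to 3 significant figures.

29.9 g/mol

Since effusion rate ∝ 1/√M, t_X/t_SF₆ = √(M_X/M_SF₆).
213/471 = 0.4522 = √(M_X/146.06)
M_X = 146.06 × 0.4522² = 146.06 × 0.2045 = 29.9 g/mol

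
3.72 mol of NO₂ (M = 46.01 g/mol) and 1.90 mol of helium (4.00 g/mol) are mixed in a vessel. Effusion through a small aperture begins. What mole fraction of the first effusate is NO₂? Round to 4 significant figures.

Effusion rate of each component ∝ n_i/√M_i (partial pressure × 1/√M).
Mole fraction of NO₂ in the effusate = (n_NO₂/√M_NO₂) / (n_NO₂/√M_NO₂ + n_He/√M_He)
= (3.72/√46.01) / (3.72/√46.01 + 1.90/√4.00) = 0.5484/(0.5484 + 0.9500) = 0.3660.

0.3660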